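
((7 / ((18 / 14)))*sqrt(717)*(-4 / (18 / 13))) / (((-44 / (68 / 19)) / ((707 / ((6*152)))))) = 7656103*sqrt(717) / 7719624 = 26.56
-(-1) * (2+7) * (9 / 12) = 27 / 4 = 6.75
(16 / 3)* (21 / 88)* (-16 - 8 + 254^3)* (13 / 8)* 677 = 252389093320 / 11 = 22944463029.09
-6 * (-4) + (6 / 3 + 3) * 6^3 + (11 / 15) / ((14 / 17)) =232027 / 210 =1104.89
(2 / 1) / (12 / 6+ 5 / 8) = 16 / 21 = 0.76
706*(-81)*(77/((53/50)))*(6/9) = -146777400/53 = -2769384.91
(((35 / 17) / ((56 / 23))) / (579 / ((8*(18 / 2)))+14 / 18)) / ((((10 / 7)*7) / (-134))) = -13869 / 10795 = -1.28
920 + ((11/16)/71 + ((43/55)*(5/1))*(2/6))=34538171/37488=921.31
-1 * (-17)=17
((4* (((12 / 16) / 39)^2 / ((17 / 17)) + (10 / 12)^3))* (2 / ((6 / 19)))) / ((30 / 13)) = 803263 / 126360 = 6.36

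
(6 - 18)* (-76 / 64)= 14.25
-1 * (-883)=883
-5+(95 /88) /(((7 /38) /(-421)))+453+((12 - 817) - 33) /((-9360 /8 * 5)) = -1818989873 /900900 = -2019.08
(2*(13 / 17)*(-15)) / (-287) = 0.08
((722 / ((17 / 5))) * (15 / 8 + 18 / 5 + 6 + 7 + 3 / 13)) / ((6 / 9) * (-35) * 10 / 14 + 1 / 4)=-10534341 / 43537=-241.96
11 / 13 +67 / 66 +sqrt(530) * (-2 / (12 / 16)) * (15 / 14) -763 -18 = -668501 / 858 -20 * sqrt(530) / 7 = -844.92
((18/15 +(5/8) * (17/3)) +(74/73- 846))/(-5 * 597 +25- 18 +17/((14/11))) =51523801/181791900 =0.28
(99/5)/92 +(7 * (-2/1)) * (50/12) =-80203/1380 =-58.12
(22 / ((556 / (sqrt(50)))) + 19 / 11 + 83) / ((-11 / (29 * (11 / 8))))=-6757 / 22 - 1595 * sqrt(2) / 2224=-308.15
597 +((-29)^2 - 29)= 1409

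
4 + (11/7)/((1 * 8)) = 235/56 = 4.20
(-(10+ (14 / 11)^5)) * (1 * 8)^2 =-137493376 / 161051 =-853.73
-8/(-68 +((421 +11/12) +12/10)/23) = 11040/68453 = 0.16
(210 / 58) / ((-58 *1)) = -105 / 1682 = -0.06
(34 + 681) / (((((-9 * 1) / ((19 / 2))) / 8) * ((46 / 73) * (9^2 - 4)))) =-180310 / 1449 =-124.44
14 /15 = 0.93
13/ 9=1.44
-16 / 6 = -8 / 3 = -2.67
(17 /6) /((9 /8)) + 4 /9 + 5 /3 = 125 /27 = 4.63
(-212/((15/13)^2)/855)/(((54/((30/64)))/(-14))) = 62699/2770200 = 0.02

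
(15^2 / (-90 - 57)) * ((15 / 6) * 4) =-750 / 49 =-15.31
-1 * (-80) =80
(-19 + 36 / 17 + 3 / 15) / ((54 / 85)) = -709 / 27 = -26.26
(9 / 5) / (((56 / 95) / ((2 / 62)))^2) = 16245 / 3013696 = 0.01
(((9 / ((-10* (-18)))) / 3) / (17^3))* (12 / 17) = 1 / 417605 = 0.00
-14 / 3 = -4.67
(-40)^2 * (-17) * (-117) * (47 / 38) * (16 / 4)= 299145600 / 19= 15744505.26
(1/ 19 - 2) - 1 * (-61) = 1122/ 19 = 59.05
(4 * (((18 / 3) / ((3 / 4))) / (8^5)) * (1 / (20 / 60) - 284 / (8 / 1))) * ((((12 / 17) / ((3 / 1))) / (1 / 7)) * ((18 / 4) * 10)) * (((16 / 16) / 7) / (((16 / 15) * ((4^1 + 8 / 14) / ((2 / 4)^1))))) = -307125 / 8912896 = -0.03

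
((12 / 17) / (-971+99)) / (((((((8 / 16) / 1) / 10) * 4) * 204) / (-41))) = 205 / 252008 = 0.00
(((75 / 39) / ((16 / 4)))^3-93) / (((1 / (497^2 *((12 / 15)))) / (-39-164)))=3726168649.74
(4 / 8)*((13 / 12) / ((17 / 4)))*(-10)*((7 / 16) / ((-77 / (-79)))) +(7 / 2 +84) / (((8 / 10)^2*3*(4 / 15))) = 12230795 / 71808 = 170.33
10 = 10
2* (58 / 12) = 29 / 3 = 9.67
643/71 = 9.06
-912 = -912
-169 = -169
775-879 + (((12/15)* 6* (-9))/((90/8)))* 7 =-3272/25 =-130.88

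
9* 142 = 1278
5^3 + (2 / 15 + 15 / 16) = 30257 / 240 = 126.07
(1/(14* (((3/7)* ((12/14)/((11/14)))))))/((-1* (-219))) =11/15768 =0.00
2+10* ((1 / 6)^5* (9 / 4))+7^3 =596165 / 1728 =345.00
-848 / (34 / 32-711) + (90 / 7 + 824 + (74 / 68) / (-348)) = 788434186355 / 940797816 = 838.05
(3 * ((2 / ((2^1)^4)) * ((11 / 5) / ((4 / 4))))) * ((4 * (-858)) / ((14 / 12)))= -84942 / 35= -2426.91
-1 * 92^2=-8464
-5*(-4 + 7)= -15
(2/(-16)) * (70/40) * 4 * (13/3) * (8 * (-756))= 22932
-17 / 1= -17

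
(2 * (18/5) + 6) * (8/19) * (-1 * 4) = -2112/95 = -22.23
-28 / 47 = -0.60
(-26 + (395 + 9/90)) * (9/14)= 33219/140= 237.28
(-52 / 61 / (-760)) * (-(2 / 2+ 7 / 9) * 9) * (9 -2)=-0.13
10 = 10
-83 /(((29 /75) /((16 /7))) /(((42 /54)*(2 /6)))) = -33200 /261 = -127.20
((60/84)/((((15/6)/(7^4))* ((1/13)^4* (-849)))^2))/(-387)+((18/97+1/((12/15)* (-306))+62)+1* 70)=-35446547031663365059/18399541142520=-1926490.82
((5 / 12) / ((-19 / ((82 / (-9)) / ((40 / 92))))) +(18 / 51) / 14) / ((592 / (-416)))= -1538849 / 4517478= -0.34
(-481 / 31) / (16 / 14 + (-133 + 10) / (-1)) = -3367 / 26939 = -0.12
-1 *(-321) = 321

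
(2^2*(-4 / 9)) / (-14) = 8 / 63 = 0.13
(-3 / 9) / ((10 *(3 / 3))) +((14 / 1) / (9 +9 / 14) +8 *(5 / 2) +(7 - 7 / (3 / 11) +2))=1283 / 270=4.75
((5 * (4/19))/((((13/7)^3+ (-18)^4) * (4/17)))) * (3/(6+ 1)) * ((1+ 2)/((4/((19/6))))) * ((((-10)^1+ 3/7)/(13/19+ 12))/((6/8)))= -151487/3471264226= -0.00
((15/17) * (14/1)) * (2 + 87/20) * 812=1082802/17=63694.24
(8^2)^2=4096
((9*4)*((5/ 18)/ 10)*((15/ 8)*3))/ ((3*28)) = 15/ 224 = 0.07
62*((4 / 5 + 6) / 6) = 1054 / 15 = 70.27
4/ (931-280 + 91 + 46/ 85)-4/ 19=-61501/ 299801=-0.21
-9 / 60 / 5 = -3 / 100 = -0.03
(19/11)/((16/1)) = 19/176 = 0.11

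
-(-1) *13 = 13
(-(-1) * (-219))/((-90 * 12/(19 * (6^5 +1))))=10786699/360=29963.05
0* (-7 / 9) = 0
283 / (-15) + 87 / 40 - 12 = -3443 / 120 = -28.69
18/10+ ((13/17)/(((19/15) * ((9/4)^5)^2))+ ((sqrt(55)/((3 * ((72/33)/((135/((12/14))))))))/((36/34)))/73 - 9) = -13514435551076/1877052269205+ 6545 * sqrt(55)/21024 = -4.89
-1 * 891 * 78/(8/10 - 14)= 5265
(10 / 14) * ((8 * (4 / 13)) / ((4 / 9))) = 360 / 91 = 3.96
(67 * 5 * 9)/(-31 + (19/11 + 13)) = -33165/179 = -185.28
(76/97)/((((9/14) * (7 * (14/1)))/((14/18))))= 0.01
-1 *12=-12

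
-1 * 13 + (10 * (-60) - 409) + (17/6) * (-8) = -3134/3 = -1044.67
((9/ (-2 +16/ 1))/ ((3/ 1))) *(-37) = -7.93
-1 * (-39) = 39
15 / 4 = 3.75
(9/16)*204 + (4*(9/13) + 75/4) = 3543/26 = 136.27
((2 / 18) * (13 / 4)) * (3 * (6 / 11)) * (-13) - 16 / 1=-521 / 22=-23.68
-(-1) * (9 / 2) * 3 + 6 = 39 / 2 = 19.50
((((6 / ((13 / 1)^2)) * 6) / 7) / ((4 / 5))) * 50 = 1.90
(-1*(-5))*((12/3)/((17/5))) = 100/17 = 5.88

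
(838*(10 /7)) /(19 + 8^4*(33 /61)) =511180 /954289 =0.54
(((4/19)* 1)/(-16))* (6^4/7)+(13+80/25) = 9153/665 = 13.76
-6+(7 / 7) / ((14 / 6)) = -39 / 7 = -5.57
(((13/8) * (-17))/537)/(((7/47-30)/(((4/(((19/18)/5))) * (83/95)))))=2586363/90660457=0.03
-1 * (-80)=80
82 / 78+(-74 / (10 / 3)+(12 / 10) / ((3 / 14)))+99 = 16273 / 195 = 83.45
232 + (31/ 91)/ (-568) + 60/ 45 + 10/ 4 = 36569167/ 155064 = 235.83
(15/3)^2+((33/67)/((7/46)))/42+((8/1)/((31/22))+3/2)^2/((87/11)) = 34684065209/1097927124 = 31.59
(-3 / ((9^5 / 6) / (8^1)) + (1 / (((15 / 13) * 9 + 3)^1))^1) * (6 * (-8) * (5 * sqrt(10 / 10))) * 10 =-173.46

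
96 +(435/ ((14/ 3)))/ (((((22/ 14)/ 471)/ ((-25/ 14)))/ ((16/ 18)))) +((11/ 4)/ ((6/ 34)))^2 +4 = -487922587/ 11088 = -44004.56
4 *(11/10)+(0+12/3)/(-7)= 134/35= 3.83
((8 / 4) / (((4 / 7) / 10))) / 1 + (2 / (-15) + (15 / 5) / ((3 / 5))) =598 / 15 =39.87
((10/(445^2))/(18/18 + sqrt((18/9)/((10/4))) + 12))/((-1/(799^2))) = -16598426/6661561 + 2553604 *sqrt(5)/33307805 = -2.32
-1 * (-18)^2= -324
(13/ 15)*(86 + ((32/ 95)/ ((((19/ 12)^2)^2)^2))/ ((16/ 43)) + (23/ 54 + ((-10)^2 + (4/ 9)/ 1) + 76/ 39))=213888843996472057/ 1306885176004950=163.66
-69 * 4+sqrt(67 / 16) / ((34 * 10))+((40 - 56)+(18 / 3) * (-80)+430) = -342+sqrt(67) / 1360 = -341.99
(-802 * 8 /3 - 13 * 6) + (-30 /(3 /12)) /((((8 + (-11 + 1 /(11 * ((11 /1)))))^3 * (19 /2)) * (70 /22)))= -5244208658372 /2365966659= -2216.52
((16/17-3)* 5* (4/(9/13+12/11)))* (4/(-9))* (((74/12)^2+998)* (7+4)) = 8213545340/70227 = 116957.09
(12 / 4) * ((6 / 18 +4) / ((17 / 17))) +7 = 20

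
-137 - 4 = -141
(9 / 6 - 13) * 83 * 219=-418071 / 2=-209035.50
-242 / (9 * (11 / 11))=-242 / 9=-26.89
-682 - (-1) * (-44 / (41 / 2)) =-28050 / 41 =-684.15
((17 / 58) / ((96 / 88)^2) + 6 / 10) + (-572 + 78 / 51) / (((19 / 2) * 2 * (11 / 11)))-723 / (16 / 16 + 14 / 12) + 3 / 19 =-63601792741 / 175350240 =-362.71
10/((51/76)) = 760/51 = 14.90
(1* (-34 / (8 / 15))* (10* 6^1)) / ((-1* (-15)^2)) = 17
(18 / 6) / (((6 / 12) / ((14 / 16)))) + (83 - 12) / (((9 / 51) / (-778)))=-3756121 / 12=-313010.08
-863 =-863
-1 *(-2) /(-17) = -2 /17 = -0.12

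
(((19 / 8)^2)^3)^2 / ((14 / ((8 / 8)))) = 2213314919066161 / 962072674304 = 2300.57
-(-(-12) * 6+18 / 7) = -522 / 7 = -74.57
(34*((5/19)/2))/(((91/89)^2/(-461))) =-310384385/157339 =-1972.71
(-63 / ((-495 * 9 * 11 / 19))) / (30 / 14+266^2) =931 / 2696946615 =0.00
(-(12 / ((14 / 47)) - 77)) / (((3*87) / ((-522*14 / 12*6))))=-514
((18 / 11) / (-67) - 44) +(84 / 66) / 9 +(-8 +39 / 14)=-4559273 / 92862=-49.10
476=476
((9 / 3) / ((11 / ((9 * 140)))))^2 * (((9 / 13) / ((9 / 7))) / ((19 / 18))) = 1800338400 / 29887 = 60238.18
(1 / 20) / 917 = 1 / 18340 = 0.00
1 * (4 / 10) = 2 / 5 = 0.40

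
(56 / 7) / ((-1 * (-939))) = 8 / 939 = 0.01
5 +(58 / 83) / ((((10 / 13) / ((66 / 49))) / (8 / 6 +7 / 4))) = 356789 / 40670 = 8.77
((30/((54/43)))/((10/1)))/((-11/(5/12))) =-215/2376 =-0.09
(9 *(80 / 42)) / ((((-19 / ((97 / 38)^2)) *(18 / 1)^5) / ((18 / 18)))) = -0.00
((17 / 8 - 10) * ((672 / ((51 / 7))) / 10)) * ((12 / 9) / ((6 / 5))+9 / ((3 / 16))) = -17836 / 5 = -3567.20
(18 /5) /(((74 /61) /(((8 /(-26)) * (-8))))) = 17568 /2405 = 7.30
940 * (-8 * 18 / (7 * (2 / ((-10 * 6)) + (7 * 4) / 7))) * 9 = -36547200 / 833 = -43874.19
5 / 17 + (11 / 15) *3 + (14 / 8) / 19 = 16707 / 6460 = 2.59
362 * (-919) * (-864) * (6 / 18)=95811264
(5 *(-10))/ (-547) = 50/ 547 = 0.09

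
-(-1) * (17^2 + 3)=292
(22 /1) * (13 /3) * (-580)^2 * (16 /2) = 769683200 /3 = 256561066.67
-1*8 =-8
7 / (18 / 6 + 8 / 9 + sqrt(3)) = 2205 / 982 - 567 * sqrt(3) / 982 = 1.25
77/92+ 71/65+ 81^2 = 39246317/5980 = 6562.93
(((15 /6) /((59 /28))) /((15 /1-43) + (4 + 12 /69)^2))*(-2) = 0.22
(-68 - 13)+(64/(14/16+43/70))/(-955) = -6454991/79647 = -81.04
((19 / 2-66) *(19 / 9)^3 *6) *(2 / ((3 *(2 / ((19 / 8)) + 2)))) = -748.17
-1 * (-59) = 59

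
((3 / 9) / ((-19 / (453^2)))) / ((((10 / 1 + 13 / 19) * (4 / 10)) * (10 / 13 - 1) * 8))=1482065 / 3248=456.30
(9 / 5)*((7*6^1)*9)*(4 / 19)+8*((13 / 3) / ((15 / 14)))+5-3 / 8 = 1232723 / 6840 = 180.22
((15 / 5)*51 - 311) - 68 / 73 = -11602 / 73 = -158.93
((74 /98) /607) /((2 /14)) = 37 /4249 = 0.01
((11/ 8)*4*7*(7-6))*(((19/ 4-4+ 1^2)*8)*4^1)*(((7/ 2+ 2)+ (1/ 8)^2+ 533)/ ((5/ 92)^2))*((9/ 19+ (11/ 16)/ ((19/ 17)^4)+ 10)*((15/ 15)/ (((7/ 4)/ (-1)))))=-6389762320744803/ 2606420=-2451547456.18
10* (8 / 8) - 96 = -86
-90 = -90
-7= -7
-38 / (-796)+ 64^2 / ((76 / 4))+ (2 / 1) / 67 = 109263247 / 506654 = 215.66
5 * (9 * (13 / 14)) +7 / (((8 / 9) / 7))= 5427 / 56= 96.91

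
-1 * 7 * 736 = -5152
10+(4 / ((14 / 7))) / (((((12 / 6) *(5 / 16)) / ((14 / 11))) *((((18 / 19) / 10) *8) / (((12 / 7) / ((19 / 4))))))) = 394 / 33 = 11.94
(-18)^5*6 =-11337408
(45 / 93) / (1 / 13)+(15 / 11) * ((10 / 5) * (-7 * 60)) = -388455 / 341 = -1139.16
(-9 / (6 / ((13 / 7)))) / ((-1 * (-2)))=-39 / 28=-1.39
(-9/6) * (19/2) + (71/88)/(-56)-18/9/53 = -14.30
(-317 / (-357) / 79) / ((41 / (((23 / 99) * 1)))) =7291 / 114475977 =0.00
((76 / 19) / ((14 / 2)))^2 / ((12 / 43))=172 / 147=1.17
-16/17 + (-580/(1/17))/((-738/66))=1841852/2091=880.85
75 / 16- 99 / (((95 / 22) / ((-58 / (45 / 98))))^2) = -2751960108629 / 32490000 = -84701.76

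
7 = 7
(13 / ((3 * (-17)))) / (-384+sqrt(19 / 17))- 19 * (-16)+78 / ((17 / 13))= 363.65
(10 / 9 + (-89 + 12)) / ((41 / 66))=-15026 / 123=-122.16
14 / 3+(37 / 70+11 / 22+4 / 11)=6998 / 1155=6.06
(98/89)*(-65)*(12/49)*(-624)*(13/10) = 1265472/89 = 14218.79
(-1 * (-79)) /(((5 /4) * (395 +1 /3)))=474 /2965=0.16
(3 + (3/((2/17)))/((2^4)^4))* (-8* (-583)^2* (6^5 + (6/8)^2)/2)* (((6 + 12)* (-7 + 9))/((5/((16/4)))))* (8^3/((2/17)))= -508924889057523015/128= -3975975695761898.55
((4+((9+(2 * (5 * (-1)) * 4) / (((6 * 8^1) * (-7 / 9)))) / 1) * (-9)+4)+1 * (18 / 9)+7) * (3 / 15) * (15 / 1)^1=-3093 / 14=-220.93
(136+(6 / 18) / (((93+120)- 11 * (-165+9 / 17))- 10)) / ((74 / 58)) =404737717 / 3796977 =106.59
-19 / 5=-3.80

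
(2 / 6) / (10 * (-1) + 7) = -0.11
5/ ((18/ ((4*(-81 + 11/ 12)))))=-88.98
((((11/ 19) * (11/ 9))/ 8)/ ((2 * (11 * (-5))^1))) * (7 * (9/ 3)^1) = -77/ 4560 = -0.02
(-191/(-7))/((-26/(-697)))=133127/182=731.47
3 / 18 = 1 / 6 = 0.17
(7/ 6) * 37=259/ 6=43.17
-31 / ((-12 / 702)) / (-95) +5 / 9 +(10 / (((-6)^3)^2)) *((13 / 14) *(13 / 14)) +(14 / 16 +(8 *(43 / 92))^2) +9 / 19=-736205319917 / 229780333440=-3.20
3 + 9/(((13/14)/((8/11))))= 1437/143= 10.05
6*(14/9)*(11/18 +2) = 658/27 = 24.37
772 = 772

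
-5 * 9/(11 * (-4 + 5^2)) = -15/77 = -0.19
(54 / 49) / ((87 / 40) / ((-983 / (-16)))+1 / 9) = 2388690 / 317569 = 7.52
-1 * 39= -39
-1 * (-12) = 12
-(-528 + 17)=511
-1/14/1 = -1/14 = -0.07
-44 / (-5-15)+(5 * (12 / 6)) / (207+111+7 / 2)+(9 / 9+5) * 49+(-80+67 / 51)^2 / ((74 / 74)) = 54252051518 / 8362215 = 6487.76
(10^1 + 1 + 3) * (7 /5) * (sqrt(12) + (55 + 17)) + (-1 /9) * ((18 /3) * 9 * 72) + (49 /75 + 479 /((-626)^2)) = 196 * sqrt(3) /5 + 28798611289 /29390700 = 1047.75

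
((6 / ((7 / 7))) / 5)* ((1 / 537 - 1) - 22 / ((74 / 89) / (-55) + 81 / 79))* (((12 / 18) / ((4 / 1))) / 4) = -2388960367 / 2097785130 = -1.14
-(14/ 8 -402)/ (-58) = -1601/ 232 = -6.90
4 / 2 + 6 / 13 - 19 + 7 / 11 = -2274 / 143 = -15.90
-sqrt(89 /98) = -sqrt(178) /14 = -0.95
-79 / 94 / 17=-79 / 1598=-0.05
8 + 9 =17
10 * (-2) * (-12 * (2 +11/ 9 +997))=720160/ 3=240053.33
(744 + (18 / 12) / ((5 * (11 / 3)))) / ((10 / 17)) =1391433 / 1100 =1264.94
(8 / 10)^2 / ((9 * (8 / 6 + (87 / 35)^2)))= 784 / 82821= 0.01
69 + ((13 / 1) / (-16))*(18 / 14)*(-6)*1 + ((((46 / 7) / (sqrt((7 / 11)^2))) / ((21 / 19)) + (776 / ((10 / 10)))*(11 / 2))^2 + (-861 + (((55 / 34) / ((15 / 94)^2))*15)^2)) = 47009474831279713 / 2448040392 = 19202899.99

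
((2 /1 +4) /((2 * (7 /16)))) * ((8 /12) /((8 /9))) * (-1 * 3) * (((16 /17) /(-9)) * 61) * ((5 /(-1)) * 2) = -117120 /119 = -984.20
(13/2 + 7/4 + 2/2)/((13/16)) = 148/13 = 11.38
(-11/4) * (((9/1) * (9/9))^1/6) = -33/8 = -4.12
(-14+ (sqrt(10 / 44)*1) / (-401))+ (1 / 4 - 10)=-95 / 4 - sqrt(110) / 8822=-23.75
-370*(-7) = 2590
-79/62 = -1.27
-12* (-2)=24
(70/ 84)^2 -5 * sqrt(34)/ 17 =25/ 36 -5 * sqrt(34)/ 17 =-1.02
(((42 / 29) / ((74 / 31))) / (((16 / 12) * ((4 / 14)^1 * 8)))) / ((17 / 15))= 205065 / 1167424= 0.18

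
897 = 897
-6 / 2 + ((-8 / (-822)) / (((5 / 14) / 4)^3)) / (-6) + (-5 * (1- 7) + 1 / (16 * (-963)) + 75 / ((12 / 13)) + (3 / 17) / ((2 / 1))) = 158581763749 / 1495218000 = 106.06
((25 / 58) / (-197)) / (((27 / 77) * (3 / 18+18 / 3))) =-1925 / 1902429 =-0.00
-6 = -6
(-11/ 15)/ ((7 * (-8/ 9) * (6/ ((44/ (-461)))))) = -121/ 64540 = -0.00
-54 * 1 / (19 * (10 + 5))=-0.19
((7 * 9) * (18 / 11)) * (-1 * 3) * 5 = -17010 / 11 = -1546.36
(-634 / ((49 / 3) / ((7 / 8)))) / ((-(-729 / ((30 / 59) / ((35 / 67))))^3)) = -190683742 / 2358553657992651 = -0.00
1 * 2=2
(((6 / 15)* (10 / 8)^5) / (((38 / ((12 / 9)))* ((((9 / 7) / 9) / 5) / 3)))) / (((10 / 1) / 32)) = 4375 / 304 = 14.39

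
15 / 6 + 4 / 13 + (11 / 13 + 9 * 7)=1733 / 26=66.65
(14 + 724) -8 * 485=-3142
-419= -419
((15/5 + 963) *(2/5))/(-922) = -0.42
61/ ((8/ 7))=427/ 8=53.38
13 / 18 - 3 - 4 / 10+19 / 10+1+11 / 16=131 / 144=0.91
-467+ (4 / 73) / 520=-467.00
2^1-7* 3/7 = -1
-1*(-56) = 56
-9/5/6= -0.30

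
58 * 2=116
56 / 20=14 / 5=2.80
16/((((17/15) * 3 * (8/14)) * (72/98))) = 1715/153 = 11.21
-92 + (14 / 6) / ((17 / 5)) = -4657 / 51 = -91.31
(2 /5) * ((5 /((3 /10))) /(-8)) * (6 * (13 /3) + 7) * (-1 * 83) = 2282.50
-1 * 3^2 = -9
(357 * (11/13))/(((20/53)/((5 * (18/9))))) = 208131/26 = 8005.04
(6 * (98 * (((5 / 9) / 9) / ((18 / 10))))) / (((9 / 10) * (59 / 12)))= 196000 / 43011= 4.56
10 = 10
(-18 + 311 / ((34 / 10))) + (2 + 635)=12078 / 17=710.47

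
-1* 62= -62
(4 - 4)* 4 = 0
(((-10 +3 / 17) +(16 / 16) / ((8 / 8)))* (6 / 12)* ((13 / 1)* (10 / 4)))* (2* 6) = -29250 / 17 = -1720.59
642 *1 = 642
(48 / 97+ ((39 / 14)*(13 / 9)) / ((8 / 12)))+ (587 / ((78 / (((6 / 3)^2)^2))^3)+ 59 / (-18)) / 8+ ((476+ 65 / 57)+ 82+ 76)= 7859607169163 / 12244390704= 641.89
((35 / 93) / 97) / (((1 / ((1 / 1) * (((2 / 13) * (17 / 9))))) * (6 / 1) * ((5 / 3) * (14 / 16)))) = 136 / 1055457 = 0.00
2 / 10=1 / 5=0.20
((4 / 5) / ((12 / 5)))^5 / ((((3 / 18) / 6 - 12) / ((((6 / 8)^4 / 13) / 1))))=-3 / 358592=-0.00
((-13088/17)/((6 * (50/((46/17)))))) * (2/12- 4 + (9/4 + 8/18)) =7.91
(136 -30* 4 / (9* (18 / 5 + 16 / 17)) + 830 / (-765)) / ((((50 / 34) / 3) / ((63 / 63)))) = 3897206 / 14475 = 269.24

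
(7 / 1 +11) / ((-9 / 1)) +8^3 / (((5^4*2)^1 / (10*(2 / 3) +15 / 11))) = 5318 / 4125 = 1.29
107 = 107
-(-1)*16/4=4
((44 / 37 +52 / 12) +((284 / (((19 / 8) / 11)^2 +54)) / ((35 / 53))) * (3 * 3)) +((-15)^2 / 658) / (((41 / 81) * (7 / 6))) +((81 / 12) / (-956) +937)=1014.71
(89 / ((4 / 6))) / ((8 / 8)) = 267 / 2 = 133.50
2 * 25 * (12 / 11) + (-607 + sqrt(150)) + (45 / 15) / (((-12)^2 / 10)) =-145793 / 264 + 5 * sqrt(6) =-540.00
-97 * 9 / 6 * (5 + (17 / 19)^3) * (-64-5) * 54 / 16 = 2656993833 / 13718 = 193686.68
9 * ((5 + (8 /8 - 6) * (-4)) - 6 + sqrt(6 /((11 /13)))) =194.97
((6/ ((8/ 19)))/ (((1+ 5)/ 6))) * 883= 12582.75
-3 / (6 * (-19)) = 1 / 38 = 0.03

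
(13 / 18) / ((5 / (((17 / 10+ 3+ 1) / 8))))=247 / 2400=0.10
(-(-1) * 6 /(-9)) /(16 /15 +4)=-0.13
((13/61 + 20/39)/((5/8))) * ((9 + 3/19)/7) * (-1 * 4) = -3205312/527345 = -6.08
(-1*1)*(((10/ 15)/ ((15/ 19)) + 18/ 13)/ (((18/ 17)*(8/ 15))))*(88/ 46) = -60962/ 8073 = -7.55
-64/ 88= -8/ 11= -0.73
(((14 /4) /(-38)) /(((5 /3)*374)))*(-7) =147 /142120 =0.00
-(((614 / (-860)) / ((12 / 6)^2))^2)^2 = -8882874001 / 8752130560000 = -0.00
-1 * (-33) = 33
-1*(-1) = 1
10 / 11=0.91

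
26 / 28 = 13 / 14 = 0.93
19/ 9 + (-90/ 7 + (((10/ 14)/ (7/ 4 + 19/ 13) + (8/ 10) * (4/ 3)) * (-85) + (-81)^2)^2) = 41620916.19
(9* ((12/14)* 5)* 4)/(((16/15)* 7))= 2025/98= 20.66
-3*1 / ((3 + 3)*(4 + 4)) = -1 / 16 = -0.06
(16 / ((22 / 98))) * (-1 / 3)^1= -23.76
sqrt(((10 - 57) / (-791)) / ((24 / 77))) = sqrt(350526) / 1356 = 0.44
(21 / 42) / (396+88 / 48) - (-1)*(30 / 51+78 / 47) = 4289449 / 1907213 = 2.25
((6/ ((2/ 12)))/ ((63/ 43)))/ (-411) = -172/ 2877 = -0.06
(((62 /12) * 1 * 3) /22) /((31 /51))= 1.16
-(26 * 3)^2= -6084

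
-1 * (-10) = 10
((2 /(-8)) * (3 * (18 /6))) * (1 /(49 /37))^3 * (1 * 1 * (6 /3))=-455877 /235298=-1.94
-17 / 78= -0.22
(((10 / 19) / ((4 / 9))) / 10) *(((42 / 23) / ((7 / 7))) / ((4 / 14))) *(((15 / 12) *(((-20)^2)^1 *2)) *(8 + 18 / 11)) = 35059500 / 4807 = 7293.43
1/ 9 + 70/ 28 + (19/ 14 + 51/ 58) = 17713/ 3654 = 4.85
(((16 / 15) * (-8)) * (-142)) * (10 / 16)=2272 / 3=757.33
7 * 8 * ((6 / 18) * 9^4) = 122472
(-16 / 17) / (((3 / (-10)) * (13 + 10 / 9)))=0.22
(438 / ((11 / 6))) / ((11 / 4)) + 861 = 114693 / 121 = 947.88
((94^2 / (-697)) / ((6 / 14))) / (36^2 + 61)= -0.02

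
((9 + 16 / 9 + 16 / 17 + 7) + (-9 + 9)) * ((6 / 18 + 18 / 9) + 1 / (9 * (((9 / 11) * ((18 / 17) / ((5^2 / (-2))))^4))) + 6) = 49534.16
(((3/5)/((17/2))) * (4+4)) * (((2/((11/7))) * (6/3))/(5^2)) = 1344/23375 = 0.06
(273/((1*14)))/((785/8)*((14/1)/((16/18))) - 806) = 624/23663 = 0.03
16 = 16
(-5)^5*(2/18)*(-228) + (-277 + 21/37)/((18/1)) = 26357386/333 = 79151.31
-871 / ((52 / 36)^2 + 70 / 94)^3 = -48058120879353 / 1252029430952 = -38.38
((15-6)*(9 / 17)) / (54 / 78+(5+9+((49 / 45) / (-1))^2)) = 2132325 / 7105796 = 0.30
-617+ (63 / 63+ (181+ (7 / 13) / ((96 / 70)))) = -271195 / 624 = -434.61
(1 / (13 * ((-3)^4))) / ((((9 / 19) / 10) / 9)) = 190 / 1053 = 0.18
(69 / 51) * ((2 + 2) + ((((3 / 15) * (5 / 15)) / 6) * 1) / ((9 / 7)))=4393 / 810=5.42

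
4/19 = 0.21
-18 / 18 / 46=-1 / 46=-0.02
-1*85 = -85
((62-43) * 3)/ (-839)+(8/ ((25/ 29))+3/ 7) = 1415486/ 146825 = 9.64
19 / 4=4.75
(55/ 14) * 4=110/ 7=15.71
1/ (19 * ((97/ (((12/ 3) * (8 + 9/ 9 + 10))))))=0.04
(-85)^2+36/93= 223987/31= 7225.39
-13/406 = -0.03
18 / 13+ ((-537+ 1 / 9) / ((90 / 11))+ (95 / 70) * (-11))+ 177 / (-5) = -8444491 / 73710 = -114.56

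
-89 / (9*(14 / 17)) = -1513 / 126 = -12.01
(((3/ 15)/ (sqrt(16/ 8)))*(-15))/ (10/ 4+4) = -3*sqrt(2)/ 13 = -0.33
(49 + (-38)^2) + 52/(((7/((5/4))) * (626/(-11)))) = 6541611/4382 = 1492.84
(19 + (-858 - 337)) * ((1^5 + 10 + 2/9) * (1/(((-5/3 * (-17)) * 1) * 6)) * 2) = -39592/255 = -155.26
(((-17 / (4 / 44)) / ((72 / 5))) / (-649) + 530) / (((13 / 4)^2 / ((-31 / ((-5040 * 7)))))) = 13959455 / 316599192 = 0.04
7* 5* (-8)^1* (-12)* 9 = 30240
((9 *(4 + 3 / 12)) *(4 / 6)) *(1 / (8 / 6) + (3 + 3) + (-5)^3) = -3015.38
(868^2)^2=567647723776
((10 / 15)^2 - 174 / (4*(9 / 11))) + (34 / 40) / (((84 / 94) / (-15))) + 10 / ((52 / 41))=-387259 / 6552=-59.11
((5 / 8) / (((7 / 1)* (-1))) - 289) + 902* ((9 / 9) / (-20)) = -93573 / 280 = -334.19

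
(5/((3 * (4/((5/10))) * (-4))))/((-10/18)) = 3/32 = 0.09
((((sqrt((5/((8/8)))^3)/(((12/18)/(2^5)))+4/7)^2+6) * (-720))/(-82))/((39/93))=6043143.10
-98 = -98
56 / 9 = 6.22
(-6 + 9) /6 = 1 /2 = 0.50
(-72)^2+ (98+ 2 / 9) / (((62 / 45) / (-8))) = 143024 / 31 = 4613.68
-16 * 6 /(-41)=96 /41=2.34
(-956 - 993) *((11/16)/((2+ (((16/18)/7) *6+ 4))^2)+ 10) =-6297396359/322624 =-19519.31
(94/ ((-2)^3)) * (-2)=47/ 2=23.50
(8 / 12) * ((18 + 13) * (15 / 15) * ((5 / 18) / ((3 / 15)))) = 775 / 27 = 28.70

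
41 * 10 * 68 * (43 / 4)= 299710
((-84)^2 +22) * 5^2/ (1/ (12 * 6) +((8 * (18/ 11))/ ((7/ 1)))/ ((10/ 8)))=4905054000/ 41857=117185.99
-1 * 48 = -48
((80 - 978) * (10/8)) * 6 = -6735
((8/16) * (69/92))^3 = 27/512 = 0.05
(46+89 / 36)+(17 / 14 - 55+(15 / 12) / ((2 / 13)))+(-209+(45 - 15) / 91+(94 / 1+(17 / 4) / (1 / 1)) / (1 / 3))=582415 / 6552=88.89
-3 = -3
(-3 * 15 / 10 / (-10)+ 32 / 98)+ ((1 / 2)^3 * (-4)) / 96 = 36283 / 47040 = 0.77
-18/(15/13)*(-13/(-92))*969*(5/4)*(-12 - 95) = 52567281/184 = 285691.74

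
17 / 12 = 1.42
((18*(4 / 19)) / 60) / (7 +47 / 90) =108 / 12863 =0.01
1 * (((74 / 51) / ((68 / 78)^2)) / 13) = 1443 / 9826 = 0.15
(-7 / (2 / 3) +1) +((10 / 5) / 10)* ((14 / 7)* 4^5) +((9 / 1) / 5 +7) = 408.90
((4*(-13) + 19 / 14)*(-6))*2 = 4254 / 7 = 607.71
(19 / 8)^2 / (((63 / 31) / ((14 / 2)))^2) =346921 / 5184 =66.92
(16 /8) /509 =2 /509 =0.00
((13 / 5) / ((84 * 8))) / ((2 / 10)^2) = 65 / 672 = 0.10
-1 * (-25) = 25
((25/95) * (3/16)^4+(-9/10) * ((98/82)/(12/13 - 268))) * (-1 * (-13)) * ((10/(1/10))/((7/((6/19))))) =6716327085/26311204864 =0.26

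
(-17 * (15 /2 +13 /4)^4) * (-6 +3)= 174358851 /256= 681089.26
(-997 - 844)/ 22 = -1841/ 22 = -83.68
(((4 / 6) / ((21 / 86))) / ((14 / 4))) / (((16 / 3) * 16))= 43 / 4704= 0.01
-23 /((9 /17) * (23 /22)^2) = -8228 /207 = -39.75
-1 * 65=-65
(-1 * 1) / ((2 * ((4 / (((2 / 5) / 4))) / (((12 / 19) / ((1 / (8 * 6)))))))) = -36 / 95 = -0.38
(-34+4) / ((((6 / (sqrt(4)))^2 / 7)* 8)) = -35 / 12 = -2.92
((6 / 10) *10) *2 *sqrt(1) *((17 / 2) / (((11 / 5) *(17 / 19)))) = 570 / 11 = 51.82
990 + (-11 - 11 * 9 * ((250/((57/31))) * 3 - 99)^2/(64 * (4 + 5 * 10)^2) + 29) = 7166684797/7485696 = 957.38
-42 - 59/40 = -43.48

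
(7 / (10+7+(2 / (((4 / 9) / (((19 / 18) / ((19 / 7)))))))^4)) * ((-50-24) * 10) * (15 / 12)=-1657600 / 6753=-245.46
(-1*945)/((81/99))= -1155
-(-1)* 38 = 38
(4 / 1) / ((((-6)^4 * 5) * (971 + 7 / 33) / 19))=209 / 17307000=0.00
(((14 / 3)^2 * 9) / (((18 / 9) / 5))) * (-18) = -8820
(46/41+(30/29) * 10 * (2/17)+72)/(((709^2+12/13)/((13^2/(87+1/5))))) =1650621479/5759090264282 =0.00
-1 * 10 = -10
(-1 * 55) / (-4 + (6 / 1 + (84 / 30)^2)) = -1375 / 246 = -5.59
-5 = -5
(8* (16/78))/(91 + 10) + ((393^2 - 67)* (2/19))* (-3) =-3648662972/74841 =-48752.19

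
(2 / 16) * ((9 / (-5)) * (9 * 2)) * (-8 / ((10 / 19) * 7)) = 1539 / 175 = 8.79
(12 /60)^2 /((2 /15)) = 3 /10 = 0.30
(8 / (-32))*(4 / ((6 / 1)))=-1 / 6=-0.17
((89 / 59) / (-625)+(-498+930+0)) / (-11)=-15929911 / 405625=-39.27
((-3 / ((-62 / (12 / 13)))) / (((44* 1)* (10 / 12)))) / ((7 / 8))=0.00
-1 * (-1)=1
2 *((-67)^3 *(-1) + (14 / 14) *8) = 601542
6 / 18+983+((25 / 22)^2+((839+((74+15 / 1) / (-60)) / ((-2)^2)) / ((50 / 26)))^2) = 832678330753009 / 4356000000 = 191156.64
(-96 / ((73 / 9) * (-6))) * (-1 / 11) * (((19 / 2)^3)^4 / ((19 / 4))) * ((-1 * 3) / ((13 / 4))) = 18831048174.23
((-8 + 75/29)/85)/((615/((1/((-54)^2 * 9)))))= -157/39785247900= -0.00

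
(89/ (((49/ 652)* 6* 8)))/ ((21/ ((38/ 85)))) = 275633/ 524790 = 0.53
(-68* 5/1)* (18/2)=-3060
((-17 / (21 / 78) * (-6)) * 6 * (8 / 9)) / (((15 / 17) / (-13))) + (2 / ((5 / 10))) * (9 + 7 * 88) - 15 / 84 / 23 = -37632269 / 1380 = -27269.76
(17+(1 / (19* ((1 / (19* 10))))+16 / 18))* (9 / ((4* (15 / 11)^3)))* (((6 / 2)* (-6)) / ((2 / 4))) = -334081 / 375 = -890.88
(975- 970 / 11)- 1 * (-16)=9931 / 11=902.82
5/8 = 0.62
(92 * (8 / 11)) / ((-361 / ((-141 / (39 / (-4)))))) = -138368 / 51623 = -2.68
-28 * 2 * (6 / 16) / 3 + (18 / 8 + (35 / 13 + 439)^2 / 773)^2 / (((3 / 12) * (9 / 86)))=84587585828876701 / 34132051538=2478244.99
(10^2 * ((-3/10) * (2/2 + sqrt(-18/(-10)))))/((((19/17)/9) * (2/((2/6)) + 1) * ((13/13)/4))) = -11016 * sqrt(5)/133 - 18360/133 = -323.25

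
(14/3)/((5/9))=42/5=8.40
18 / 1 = 18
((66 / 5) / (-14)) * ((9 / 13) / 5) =-0.13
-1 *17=-17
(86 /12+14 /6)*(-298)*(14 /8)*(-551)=10919167 /4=2729791.75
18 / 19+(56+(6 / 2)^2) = 1253 / 19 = 65.95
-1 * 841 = -841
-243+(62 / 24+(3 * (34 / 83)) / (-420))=-8381027 / 34860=-240.42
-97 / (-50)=97 / 50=1.94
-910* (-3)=2730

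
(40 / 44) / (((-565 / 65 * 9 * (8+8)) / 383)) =-24895 / 89496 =-0.28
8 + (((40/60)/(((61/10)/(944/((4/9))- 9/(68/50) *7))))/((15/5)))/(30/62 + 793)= 103249099/12754063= 8.10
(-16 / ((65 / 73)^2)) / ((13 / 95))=-1620016 / 10985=-147.48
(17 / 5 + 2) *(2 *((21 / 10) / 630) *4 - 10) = -6732 / 125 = -53.86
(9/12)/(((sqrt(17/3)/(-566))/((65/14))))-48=-875.94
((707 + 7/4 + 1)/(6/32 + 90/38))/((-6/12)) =-431528/777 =-555.38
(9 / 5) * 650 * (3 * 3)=10530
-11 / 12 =-0.92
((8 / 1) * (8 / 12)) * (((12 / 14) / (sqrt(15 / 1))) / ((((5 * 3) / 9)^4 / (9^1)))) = 7776 * sqrt(15) / 21875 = 1.38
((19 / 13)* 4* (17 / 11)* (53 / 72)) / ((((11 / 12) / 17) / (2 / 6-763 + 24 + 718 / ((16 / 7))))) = -2965233347 / 56628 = -52363.38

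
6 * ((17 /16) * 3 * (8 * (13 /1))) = 1989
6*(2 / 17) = 12 / 17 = 0.71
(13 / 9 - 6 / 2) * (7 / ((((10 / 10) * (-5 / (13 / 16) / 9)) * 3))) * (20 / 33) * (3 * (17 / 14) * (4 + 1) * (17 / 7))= 18785 / 132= 142.31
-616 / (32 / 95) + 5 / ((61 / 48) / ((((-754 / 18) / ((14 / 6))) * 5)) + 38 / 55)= -1635721285 / 898076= -1821.36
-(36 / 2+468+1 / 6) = -2917 / 6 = -486.17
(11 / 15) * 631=6941 / 15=462.73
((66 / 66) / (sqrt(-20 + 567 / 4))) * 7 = 14 * sqrt(487) / 487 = 0.63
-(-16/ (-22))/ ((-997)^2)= -8/ 10934099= -0.00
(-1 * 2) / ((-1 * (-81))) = -2 / 81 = -0.02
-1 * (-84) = 84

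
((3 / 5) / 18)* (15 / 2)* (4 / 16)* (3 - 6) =-3 / 16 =-0.19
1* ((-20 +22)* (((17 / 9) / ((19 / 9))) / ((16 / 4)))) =17 / 38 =0.45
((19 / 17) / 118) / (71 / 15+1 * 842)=285 / 25478206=0.00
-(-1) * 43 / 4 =43 / 4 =10.75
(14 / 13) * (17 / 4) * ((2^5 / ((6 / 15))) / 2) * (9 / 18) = 1190 / 13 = 91.54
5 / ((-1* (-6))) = 5 / 6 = 0.83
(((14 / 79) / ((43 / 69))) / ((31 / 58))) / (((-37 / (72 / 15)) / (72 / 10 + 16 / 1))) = -155981952 / 97408975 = -1.60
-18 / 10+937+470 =7026 / 5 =1405.20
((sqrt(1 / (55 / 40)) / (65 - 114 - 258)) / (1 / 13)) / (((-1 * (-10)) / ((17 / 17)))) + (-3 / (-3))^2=1 - 13 * sqrt(22) / 16885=1.00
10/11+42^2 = 1764.91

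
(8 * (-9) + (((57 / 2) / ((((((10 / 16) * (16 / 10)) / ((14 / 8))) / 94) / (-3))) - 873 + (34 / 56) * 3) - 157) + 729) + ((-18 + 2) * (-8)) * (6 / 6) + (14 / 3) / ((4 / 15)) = -100033 / 7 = -14290.43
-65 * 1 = -65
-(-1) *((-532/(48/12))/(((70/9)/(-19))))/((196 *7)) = 0.24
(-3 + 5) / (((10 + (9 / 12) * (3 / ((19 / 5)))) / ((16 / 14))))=1216 / 5635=0.22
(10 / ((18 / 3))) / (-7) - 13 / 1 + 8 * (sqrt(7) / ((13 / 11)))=-278 / 21 + 88 * sqrt(7) / 13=4.67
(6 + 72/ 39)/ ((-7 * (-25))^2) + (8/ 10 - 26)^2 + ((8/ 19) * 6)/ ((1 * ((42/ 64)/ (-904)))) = -21520797362/ 7564375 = -2845.02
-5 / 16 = -0.31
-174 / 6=-29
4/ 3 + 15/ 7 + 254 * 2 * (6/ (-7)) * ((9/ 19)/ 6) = -12329/ 399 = -30.90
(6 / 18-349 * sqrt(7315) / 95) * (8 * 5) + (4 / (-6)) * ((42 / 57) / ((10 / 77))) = 2722 / 285-2792 * sqrt(7315) / 19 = -12558.53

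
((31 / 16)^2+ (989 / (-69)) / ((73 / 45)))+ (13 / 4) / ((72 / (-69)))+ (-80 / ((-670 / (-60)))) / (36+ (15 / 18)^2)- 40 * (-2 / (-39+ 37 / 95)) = -47611105955963 / 4550205762816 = -10.46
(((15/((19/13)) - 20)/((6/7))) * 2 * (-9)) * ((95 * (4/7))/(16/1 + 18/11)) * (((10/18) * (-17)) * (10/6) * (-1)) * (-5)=-43243750/873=-49534.65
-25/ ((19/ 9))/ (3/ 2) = -150/ 19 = -7.89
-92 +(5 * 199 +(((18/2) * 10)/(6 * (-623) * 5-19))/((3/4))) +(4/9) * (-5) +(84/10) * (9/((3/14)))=1055387999/841905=1253.57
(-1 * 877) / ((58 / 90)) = -39465 / 29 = -1360.86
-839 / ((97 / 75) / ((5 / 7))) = -314625 / 679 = -463.37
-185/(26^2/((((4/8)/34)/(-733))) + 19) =37/6738905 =0.00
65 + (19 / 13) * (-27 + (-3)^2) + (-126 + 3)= -1096 / 13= -84.31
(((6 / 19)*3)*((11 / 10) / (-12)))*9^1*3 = -891 / 380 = -2.34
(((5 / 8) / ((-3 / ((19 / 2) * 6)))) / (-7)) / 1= 95 / 56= 1.70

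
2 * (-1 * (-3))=6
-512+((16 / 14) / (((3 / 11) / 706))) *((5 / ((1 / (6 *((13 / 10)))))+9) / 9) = 961792 / 63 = 15266.54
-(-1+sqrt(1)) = 0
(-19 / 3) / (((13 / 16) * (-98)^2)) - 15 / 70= -40283 / 187278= -0.22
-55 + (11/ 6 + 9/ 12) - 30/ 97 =-61373/ 1164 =-52.73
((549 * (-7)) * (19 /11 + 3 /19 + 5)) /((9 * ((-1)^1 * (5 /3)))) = 1843359 /1045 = 1763.98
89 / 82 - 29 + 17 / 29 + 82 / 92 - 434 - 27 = -13329943 / 27347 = -487.44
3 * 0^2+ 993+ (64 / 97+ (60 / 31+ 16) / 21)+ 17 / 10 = 629079169 / 631470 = 996.21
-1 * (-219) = 219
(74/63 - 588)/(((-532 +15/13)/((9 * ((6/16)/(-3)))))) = -240305/193228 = -1.24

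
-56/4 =-14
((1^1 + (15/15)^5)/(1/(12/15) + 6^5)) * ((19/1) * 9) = 1368/31109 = 0.04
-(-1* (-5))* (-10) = 50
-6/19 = -0.32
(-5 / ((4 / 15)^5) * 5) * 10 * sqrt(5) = -94921875 * sqrt(5) / 512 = -414554.23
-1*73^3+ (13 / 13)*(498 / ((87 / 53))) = -11272695 / 29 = -388713.62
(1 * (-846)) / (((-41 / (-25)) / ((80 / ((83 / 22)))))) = -37224000 / 3403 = -10938.58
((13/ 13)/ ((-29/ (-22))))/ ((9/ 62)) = 1364/ 261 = 5.23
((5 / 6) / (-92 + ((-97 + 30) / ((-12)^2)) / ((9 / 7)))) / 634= -540 / 37945217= -0.00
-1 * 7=-7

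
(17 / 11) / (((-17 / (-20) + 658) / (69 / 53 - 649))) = -11671520 / 7682191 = -1.52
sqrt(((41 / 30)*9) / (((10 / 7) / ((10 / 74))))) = sqrt(159285) / 370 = 1.08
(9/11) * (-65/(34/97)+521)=102681/374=274.55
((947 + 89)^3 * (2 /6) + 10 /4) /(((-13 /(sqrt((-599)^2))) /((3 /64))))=-1332097726873 /1664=-800539499.32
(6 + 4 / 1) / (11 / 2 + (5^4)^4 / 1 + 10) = 20 / 305175781281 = 0.00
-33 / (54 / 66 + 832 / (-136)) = 6171 / 991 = 6.23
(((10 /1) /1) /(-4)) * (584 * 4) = -5840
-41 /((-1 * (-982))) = -41 /982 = -0.04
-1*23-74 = -97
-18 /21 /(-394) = 3 /1379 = 0.00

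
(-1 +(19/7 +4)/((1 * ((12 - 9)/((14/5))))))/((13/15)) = 79/13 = 6.08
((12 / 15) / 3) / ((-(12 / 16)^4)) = -1024 / 1215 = -0.84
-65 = -65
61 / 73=0.84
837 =837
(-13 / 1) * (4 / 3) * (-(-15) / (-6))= 130 / 3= 43.33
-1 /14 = -0.07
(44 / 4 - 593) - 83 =-665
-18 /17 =-1.06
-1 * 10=-10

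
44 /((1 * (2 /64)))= 1408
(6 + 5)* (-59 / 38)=-649 / 38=-17.08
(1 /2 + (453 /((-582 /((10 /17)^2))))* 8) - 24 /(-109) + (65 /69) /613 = -370379078033 /258485172618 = -1.43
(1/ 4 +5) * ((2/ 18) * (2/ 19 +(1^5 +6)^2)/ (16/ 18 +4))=19593/ 3344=5.86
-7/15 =-0.47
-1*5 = -5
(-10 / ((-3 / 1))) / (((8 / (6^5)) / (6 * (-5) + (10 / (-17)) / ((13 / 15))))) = -21967200 / 221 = -99399.10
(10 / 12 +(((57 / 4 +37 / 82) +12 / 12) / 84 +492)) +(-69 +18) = 2029757 / 4592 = 442.02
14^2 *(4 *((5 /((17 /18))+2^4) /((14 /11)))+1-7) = 11941.18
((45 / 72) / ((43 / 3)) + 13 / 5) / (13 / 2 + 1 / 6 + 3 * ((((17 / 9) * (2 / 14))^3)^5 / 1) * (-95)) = 1481535087042266158018238498943 / 3736148421236451642648595895000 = 0.40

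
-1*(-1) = 1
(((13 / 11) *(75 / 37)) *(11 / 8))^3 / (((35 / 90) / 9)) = 75075609375 / 90770176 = 827.10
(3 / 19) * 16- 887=-16805 / 19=-884.47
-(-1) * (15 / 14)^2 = 225 / 196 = 1.15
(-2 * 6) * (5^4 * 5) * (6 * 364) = -81900000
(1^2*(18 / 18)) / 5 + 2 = 11 / 5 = 2.20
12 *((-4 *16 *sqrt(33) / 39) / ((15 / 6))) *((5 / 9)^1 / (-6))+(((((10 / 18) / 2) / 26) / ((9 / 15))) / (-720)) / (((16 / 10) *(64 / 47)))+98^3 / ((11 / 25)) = 256 *sqrt(33) / 351+2435666352524675 / 1138655232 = 2139076.92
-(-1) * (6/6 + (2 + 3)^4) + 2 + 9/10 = 628.90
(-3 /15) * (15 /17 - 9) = 138 /85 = 1.62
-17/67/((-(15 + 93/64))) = 1088/70551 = 0.02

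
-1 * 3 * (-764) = 2292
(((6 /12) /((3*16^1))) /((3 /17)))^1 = 17 /288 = 0.06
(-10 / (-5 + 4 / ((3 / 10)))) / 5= -6 / 25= -0.24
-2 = -2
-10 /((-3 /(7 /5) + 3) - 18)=0.58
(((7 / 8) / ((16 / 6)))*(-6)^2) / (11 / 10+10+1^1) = 945 / 968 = 0.98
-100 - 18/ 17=-1718/ 17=-101.06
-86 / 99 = -0.87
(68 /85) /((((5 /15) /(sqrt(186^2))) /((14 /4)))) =7812 /5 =1562.40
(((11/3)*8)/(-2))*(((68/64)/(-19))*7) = 1309/228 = 5.74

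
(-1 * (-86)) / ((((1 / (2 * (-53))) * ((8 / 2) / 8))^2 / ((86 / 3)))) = 332405824 / 3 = 110801941.33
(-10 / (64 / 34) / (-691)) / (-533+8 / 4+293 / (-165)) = -14025 / 971910848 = -0.00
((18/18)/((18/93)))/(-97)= -31/582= -0.05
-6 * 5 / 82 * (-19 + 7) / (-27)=-20 / 123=-0.16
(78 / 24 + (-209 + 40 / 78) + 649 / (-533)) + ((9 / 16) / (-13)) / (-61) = -322197233 / 1560624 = -206.45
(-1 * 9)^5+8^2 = -58985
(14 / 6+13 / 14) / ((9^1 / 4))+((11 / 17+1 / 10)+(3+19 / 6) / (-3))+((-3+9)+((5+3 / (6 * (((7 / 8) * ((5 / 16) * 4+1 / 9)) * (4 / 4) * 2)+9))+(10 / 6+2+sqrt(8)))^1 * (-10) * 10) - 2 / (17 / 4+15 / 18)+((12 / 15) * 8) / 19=-9091176193397 / 10408208265 - 200 * sqrt(2)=-1156.30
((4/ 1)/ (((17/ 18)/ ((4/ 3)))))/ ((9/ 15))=160/ 17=9.41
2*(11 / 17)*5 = 110 / 17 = 6.47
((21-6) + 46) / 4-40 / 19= 999 / 76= 13.14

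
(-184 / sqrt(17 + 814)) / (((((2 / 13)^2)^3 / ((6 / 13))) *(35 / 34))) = -145175563 *sqrt(831) / 19390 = -215832.19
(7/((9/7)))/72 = 49/648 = 0.08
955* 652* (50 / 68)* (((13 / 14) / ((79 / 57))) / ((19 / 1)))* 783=118838552625 / 9401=12641054.42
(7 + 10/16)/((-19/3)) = -183/152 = -1.20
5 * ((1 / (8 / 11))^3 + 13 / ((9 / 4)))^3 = 287629333411135 / 97844723712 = 2939.65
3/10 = 0.30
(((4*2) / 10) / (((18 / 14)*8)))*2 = 7 / 45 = 0.16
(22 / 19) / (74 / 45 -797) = -990 / 680029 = -0.00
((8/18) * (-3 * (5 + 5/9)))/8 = -25/27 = -0.93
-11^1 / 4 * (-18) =99 / 2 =49.50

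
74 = 74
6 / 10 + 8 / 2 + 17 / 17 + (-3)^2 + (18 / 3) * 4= 38.60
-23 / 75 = -0.31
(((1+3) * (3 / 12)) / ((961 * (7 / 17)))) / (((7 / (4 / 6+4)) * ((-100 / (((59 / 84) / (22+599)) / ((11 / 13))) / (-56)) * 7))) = 0.00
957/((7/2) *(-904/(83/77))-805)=-26477/103481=-0.26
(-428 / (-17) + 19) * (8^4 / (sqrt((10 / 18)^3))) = 83054592 * sqrt(5) / 425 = 436978.15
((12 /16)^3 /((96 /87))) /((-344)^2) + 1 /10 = 121179979 /1211760640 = 0.10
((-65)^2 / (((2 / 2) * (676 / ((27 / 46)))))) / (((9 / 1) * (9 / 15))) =0.68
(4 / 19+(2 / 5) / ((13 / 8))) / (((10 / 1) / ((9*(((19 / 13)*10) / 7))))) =5076 / 5915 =0.86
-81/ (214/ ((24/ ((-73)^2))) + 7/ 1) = -972/ 570287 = -0.00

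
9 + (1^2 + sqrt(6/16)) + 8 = sqrt(6)/4 + 18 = 18.61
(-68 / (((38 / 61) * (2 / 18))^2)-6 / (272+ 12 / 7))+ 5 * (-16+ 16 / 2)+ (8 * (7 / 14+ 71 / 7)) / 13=-447737539169 / 31471258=-14226.87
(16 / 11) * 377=6032 / 11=548.36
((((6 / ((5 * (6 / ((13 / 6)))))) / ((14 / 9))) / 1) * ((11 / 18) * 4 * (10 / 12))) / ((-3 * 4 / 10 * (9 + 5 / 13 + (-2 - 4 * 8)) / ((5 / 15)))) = 1859 / 290304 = 0.01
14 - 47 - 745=-778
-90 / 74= -45 / 37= -1.22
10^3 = 1000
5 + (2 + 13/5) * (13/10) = 549/50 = 10.98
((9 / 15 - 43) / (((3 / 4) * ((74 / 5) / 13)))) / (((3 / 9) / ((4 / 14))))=-11024 / 259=-42.56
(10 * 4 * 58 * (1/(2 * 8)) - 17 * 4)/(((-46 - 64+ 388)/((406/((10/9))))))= 140679/1390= 101.21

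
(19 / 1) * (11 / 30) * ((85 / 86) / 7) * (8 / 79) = 7106 / 71337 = 0.10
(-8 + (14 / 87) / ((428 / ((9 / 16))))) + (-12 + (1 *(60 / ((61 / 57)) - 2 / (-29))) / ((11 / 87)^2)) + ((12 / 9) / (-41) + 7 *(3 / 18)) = 104948083470097 / 30049054816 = 3492.56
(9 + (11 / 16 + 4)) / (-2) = -219 / 32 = -6.84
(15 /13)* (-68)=-1020 /13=-78.46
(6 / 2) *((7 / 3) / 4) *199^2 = 277207 / 4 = 69301.75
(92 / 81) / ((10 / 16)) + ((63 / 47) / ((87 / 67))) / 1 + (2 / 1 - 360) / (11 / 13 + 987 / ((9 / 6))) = 726912859 / 315200565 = 2.31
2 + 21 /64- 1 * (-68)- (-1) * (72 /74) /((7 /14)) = 171145 /2368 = 72.27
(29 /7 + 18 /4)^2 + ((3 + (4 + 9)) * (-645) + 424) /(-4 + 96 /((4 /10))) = 32.77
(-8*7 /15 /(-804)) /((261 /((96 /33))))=448 /8656065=0.00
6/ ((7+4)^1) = 6/ 11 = 0.55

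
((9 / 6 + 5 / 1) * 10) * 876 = 56940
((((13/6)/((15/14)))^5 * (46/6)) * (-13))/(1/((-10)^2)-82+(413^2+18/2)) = -324496715452/16414596023625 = -0.02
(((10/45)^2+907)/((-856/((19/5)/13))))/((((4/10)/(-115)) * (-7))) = -160534135/12619152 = -12.72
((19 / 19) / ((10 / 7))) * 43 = 301 / 10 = 30.10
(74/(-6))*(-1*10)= 370/3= 123.33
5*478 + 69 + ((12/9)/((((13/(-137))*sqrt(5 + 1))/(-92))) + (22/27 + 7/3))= 25208*sqrt(6)/117 + 66478/27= 2989.90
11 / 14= 0.79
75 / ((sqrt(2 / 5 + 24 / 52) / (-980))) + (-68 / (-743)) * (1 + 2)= 204 / 743 - 2625 * sqrt(910)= -79186.02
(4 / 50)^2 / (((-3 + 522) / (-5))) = -4 / 64875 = -0.00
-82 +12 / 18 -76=-472 / 3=-157.33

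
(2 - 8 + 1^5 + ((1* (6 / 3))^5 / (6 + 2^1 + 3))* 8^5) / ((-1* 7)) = -13617.16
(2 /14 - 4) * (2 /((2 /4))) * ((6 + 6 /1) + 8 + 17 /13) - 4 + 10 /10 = -30189 /91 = -331.75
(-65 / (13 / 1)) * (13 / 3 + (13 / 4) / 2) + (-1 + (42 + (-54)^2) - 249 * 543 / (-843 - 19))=31901527 / 10344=3084.06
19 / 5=3.80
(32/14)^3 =4096/343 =11.94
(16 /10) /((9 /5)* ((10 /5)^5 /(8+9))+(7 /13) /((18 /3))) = 10608 /23059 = 0.46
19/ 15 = 1.27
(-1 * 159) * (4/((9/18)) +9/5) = -1558.20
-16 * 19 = -304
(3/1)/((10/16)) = 24/5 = 4.80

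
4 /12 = 0.33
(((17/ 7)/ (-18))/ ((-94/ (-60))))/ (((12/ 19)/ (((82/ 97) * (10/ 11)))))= -331075/ 3159387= -0.10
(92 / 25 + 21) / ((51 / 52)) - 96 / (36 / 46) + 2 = -121766 / 1275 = -95.50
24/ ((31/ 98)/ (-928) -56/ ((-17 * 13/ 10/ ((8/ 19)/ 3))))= 27494917632/ 407038613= 67.55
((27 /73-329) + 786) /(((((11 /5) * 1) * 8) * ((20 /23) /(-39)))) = -7487259 /6424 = -1165.51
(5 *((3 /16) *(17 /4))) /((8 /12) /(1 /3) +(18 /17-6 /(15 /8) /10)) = 36125 /24832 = 1.45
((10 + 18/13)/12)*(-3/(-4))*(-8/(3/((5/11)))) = -370/429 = -0.86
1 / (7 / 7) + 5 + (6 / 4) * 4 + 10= 22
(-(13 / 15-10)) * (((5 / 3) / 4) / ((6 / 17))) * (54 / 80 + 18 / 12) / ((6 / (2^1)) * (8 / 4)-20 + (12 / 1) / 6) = -67541 / 34560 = -1.95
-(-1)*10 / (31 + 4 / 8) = 20 / 63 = 0.32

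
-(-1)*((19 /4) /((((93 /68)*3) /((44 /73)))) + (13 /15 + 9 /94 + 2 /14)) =120818681 /67007430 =1.80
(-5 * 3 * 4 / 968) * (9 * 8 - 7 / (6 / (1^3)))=-2125 / 484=-4.39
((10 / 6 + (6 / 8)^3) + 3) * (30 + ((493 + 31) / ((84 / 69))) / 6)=517.70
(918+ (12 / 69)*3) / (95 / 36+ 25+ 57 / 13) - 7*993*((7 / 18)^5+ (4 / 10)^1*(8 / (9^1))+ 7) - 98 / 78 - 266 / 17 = -1754024775110081737 / 34272678903840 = -51178.51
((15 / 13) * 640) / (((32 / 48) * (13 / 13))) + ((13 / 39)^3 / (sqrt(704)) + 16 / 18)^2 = 1108.48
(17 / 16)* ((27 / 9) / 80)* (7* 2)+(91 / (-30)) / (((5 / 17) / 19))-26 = -221.40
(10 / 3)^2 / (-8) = -25 / 18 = -1.39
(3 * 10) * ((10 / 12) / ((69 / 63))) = 525 / 23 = 22.83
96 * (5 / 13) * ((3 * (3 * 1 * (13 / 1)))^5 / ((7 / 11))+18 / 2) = 1272101717749.45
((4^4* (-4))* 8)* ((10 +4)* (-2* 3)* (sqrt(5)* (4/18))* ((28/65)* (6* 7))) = 179830784* sqrt(5)/65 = 6186367.04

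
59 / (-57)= -59 / 57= -1.04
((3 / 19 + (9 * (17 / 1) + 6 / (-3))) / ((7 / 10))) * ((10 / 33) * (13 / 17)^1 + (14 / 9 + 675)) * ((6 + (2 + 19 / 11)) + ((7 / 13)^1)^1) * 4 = 27441557000960 / 4572711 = 6001157.08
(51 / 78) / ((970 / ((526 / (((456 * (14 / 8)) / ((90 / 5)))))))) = 13413 / 1677130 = 0.01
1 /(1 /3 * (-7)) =-3 /7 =-0.43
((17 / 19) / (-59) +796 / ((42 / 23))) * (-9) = -30783831 / 7847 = -3923.01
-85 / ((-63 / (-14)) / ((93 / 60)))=-527 / 18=-29.28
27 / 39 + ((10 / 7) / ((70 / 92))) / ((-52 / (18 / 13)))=5319 / 8281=0.64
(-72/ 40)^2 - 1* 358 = -354.76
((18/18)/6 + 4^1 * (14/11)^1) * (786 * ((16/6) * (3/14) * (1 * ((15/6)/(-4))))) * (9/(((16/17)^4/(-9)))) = 1537628709285/10092544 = 152352.94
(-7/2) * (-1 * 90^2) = 28350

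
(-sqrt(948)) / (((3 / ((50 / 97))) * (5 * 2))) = -10 * sqrt(237) / 291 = -0.53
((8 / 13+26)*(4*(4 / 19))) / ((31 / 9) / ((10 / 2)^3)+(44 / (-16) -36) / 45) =-26.89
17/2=8.50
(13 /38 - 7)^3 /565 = -16194277 /31002680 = -0.52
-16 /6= -8 /3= -2.67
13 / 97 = 0.13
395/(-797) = -395/797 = -0.50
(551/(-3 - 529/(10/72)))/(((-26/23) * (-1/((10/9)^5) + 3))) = 3168250000/59699706417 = 0.05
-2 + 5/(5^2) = -9/5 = -1.80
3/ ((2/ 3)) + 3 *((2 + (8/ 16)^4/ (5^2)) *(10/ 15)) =1701/ 200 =8.50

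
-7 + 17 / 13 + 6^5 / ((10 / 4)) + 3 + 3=202196 / 65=3110.71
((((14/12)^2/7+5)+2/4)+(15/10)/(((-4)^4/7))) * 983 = 25979707/4608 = 5637.96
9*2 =18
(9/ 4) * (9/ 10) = 81/ 40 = 2.02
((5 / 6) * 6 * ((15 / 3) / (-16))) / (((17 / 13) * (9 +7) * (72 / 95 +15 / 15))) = -0.04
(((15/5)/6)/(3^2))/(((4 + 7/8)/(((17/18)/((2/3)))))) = 17/1053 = 0.02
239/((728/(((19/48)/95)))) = 239/174720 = 0.00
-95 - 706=-801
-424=-424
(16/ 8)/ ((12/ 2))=0.33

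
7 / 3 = 2.33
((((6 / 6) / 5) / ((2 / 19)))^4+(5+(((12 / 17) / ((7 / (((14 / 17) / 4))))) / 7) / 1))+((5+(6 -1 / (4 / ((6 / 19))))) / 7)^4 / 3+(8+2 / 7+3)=31.30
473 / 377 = 1.25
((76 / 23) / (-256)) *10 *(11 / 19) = -55 / 736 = -0.07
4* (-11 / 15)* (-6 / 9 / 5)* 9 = 88 / 25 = 3.52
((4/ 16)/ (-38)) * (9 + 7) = -2/ 19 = -0.11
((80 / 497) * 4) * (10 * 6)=19200 / 497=38.63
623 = 623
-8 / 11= -0.73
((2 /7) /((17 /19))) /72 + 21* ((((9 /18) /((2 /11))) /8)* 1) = 247553 /34272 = 7.22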